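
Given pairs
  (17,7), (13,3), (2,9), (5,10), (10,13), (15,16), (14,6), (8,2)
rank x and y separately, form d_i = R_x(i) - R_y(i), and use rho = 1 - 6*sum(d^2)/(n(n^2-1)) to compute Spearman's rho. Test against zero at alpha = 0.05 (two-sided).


Step 1: Rank x and y separately (midranks; no ties here).
rank(x): 17->8, 13->5, 2->1, 5->2, 10->4, 15->7, 14->6, 8->3
rank(y): 7->4, 3->2, 9->5, 10->6, 13->7, 16->8, 6->3, 2->1
Step 2: d_i = R_x(i) - R_y(i); compute d_i^2.
  (8-4)^2=16, (5-2)^2=9, (1-5)^2=16, (2-6)^2=16, (4-7)^2=9, (7-8)^2=1, (6-3)^2=9, (3-1)^2=4
sum(d^2) = 80.
Step 3: rho = 1 - 6*80 / (8*(8^2 - 1)) = 1 - 480/504 = 0.047619.
Step 4: Under H0, t = rho * sqrt((n-2)/(1-rho^2)) = 0.1168 ~ t(6).
Step 5: Two-sided p-value from the t-distribution with 6 df = 0.910849.
Step 6: alpha = 0.05. fail to reject H0.

rho = 0.0476, p = 0.910849, fail to reject H0 at alpha = 0.05.


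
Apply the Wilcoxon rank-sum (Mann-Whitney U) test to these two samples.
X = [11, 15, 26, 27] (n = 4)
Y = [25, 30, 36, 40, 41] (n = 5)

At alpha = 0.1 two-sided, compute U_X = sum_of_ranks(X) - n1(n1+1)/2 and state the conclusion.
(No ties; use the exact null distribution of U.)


Step 1: Combine and sort all 9 observations; assign midranks.
sorted (value, group): (11,X), (15,X), (25,Y), (26,X), (27,X), (30,Y), (36,Y), (40,Y), (41,Y)
ranks: 11->1, 15->2, 25->3, 26->4, 27->5, 30->6, 36->7, 40->8, 41->9
Step 2: Rank sum for X: R1 = 1 + 2 + 4 + 5 = 12.
Step 3: U_X = R1 - n1(n1+1)/2 = 12 - 4*5/2 = 12 - 10 = 2.
       U_Y = n1*n2 - U_X = 20 - 2 = 18.
Step 4: No ties, so the exact null distribution of U (based on enumerating the C(9,4) = 126 equally likely rank assignments) gives the two-sided p-value.
Step 5: p-value = 0.063492; compare to alpha = 0.1. reject H0.

U_X = 2, p = 0.063492, reject H0 at alpha = 0.1.


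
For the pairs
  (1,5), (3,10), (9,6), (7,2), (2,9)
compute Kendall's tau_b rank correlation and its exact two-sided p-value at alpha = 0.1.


Step 1: Enumerate the 10 unordered pairs (i,j) with i<j and classify each by sign(x_j-x_i) * sign(y_j-y_i).
  (1,2):dx=+2,dy=+5->C; (1,3):dx=+8,dy=+1->C; (1,4):dx=+6,dy=-3->D; (1,5):dx=+1,dy=+4->C
  (2,3):dx=+6,dy=-4->D; (2,4):dx=+4,dy=-8->D; (2,5):dx=-1,dy=-1->C; (3,4):dx=-2,dy=-4->C
  (3,5):dx=-7,dy=+3->D; (4,5):dx=-5,dy=+7->D
Step 2: C = 5, D = 5, total pairs = 10.
Step 3: tau = (C - D)/(n(n-1)/2) = (5 - 5)/10 = 0.000000.
Step 4: Exact two-sided p-value (enumerate n! = 120 permutations of y under H0): p = 1.000000.
Step 5: alpha = 0.1. fail to reject H0.

tau_b = 0.0000 (C=5, D=5), p = 1.000000, fail to reject H0.


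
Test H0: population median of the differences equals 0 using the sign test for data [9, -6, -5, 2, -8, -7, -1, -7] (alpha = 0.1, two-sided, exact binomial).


Step 1: Discard zero differences. Original n = 8; n_eff = number of nonzero differences = 8.
Nonzero differences (with sign): +9, -6, -5, +2, -8, -7, -1, -7
Step 2: Count signs: positive = 2, negative = 6.
Step 3: Under H0: P(positive) = 0.5, so the number of positives S ~ Bin(8, 0.5).
Step 4: Two-sided exact p-value = sum of Bin(8,0.5) probabilities at or below the observed probability = 0.289062.
Step 5: alpha = 0.1. fail to reject H0.

n_eff = 8, pos = 2, neg = 6, p = 0.289062, fail to reject H0.


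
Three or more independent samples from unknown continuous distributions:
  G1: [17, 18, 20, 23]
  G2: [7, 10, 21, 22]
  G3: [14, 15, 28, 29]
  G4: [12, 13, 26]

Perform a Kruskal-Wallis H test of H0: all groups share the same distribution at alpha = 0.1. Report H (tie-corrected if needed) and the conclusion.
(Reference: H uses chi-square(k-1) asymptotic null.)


Step 1: Combine all N = 15 observations and assign midranks.
sorted (value, group, rank): (7,G2,1), (10,G2,2), (12,G4,3), (13,G4,4), (14,G3,5), (15,G3,6), (17,G1,7), (18,G1,8), (20,G1,9), (21,G2,10), (22,G2,11), (23,G1,12), (26,G4,13), (28,G3,14), (29,G3,15)
Step 2: Sum ranks within each group.
R_1 = 36 (n_1 = 4)
R_2 = 24 (n_2 = 4)
R_3 = 40 (n_3 = 4)
R_4 = 20 (n_4 = 3)
Step 3: H = 12/(N(N+1)) * sum(R_i^2/n_i) - 3(N+1)
     = 12/(15*16) * (36^2/4 + 24^2/4 + 40^2/4 + 20^2/3) - 3*16
     = 0.050000 * 1001.33 - 48
     = 2.066667.
Step 4: No ties, so H is used without correction.
Step 5: Under H0, H ~ chi^2(3); p-value = 0.558686.
Step 6: alpha = 0.1. fail to reject H0.

H = 2.0667, df = 3, p = 0.558686, fail to reject H0.


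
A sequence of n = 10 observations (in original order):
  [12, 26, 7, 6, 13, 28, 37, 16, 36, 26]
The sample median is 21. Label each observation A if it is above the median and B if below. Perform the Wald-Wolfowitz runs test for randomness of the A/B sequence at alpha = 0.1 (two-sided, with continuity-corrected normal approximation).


Step 1: Compute median = 21; label A = above, B = below.
Labels in order: BABBBAABAA  (n_A = 5, n_B = 5)
Step 2: Count runs R = 6.
Step 3: Under H0 (random ordering), E[R] = 2*n_A*n_B/(n_A+n_B) + 1 = 2*5*5/10 + 1 = 6.0000.
        Var[R] = 2*n_A*n_B*(2*n_A*n_B - n_A - n_B) / ((n_A+n_B)^2 * (n_A+n_B-1)) = 2000/900 = 2.2222.
        SD[R] = 1.4907.
Step 4: R = E[R], so z = 0 with no continuity correction.
Step 5: Two-sided p-value via normal approximation = 2*(1 - Phi(|z|)) = 1.000000.
Step 6: alpha = 0.1. fail to reject H0.

R = 6, z = 0.0000, p = 1.000000, fail to reject H0.


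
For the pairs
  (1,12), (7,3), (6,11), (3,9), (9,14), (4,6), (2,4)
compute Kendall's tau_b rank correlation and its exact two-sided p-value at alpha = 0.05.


Step 1: Enumerate the 21 unordered pairs (i,j) with i<j and classify each by sign(x_j-x_i) * sign(y_j-y_i).
  (1,2):dx=+6,dy=-9->D; (1,3):dx=+5,dy=-1->D; (1,4):dx=+2,dy=-3->D; (1,5):dx=+8,dy=+2->C
  (1,6):dx=+3,dy=-6->D; (1,7):dx=+1,dy=-8->D; (2,3):dx=-1,dy=+8->D; (2,4):dx=-4,dy=+6->D
  (2,5):dx=+2,dy=+11->C; (2,6):dx=-3,dy=+3->D; (2,7):dx=-5,dy=+1->D; (3,4):dx=-3,dy=-2->C
  (3,5):dx=+3,dy=+3->C; (3,6):dx=-2,dy=-5->C; (3,7):dx=-4,dy=-7->C; (4,5):dx=+6,dy=+5->C
  (4,6):dx=+1,dy=-3->D; (4,7):dx=-1,dy=-5->C; (5,6):dx=-5,dy=-8->C; (5,7):dx=-7,dy=-10->C
  (6,7):dx=-2,dy=-2->C
Step 2: C = 11, D = 10, total pairs = 21.
Step 3: tau = (C - D)/(n(n-1)/2) = (11 - 10)/21 = 0.047619.
Step 4: Exact two-sided p-value (enumerate n! = 5040 permutations of y under H0): p = 1.000000.
Step 5: alpha = 0.05. fail to reject H0.

tau_b = 0.0476 (C=11, D=10), p = 1.000000, fail to reject H0.


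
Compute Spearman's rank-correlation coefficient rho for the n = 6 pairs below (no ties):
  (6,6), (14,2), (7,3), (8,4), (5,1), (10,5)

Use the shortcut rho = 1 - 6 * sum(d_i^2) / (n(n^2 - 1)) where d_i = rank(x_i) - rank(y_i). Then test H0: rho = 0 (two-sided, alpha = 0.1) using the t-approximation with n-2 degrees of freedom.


Step 1: Rank x and y separately (midranks; no ties here).
rank(x): 6->2, 14->6, 7->3, 8->4, 5->1, 10->5
rank(y): 6->6, 2->2, 3->3, 4->4, 1->1, 5->5
Step 2: d_i = R_x(i) - R_y(i); compute d_i^2.
  (2-6)^2=16, (6-2)^2=16, (3-3)^2=0, (4-4)^2=0, (1-1)^2=0, (5-5)^2=0
sum(d^2) = 32.
Step 3: rho = 1 - 6*32 / (6*(6^2 - 1)) = 1 - 192/210 = 0.085714.
Step 4: Under H0, t = rho * sqrt((n-2)/(1-rho^2)) = 0.1721 ~ t(4).
Step 5: Two-sided p-value from the t-distribution with 4 df = 0.871743.
Step 6: alpha = 0.1. fail to reject H0.

rho = 0.0857, p = 0.871743, fail to reject H0 at alpha = 0.1.


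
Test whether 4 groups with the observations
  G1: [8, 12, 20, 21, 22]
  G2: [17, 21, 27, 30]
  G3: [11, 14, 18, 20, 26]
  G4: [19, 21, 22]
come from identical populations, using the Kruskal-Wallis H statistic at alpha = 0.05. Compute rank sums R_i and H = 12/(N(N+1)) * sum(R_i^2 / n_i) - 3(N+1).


Step 1: Combine all N = 17 observations and assign midranks.
sorted (value, group, rank): (8,G1,1), (11,G3,2), (12,G1,3), (14,G3,4), (17,G2,5), (18,G3,6), (19,G4,7), (20,G1,8.5), (20,G3,8.5), (21,G1,11), (21,G2,11), (21,G4,11), (22,G1,13.5), (22,G4,13.5), (26,G3,15), (27,G2,16), (30,G2,17)
Step 2: Sum ranks within each group.
R_1 = 37 (n_1 = 5)
R_2 = 49 (n_2 = 4)
R_3 = 35.5 (n_3 = 5)
R_4 = 31.5 (n_4 = 3)
Step 3: H = 12/(N(N+1)) * sum(R_i^2/n_i) - 3(N+1)
     = 12/(17*18) * (37^2/5 + 49^2/4 + 35.5^2/5 + 31.5^2/3) - 3*18
     = 0.039216 * 1456.85 - 54
     = 3.131373.
Step 4: Ties present; correction factor C = 1 - 36/(17^3 - 17) = 0.992647. Corrected H = 3.131373 / 0.992647 = 3.154568.
Step 5: Under H0, H ~ chi^2(3); p-value = 0.368402.
Step 6: alpha = 0.05. fail to reject H0.

H = 3.1546, df = 3, p = 0.368402, fail to reject H0.


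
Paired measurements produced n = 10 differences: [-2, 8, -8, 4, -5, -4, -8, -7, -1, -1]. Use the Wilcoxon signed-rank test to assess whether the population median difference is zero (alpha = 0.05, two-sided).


Step 1: Drop any zero differences (none here) and take |d_i|.
|d| = [2, 8, 8, 4, 5, 4, 8, 7, 1, 1]
Step 2: Midrank |d_i| (ties get averaged ranks).
ranks: |2|->3, |8|->9, |8|->9, |4|->4.5, |5|->6, |4|->4.5, |8|->9, |7|->7, |1|->1.5, |1|->1.5
Step 3: Attach original signs; sum ranks with positive sign and with negative sign.
W+ = 9 + 4.5 = 13.5
W- = 3 + 9 + 6 + 4.5 + 9 + 7 + 1.5 + 1.5 = 41.5
(Check: W+ + W- = 55 should equal n(n+1)/2 = 55.)
Step 4: Test statistic W = min(W+, W-) = 13.5.
Step 5: Ties in |d|, so use the tie-corrected normal approximation.
        E[W] = n(n+1)/4 = 10*11/4 = 27.5.
        Tie groups: |d|=1 (t=2), |d|=4 (t=2), |d|=8 (t=3); sum(t^3 - t) = 36.
        Var[W] = n(n+1)(2n+1)/24 - sum(t^3-t)/48 = 2310/24 - 36/48 = 95.5.
        z = (W - E[W]) / sqrt(Var[W]) = (13.5 - 27.5) / 9.7724 = -1.4326.
        Two-sided p = 2*Phi(z) = 0.151971.
Step 6: alpha = 0.05. fail to reject H0.

W+ = 13.5, W- = 41.5, W = min = 13.5, p = 0.151971, fail to reject H0.


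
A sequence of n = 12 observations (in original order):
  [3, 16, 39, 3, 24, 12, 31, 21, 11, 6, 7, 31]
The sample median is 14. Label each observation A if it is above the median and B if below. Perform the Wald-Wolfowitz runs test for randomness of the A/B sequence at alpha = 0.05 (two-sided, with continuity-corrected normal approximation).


Step 1: Compute median = 14; label A = above, B = below.
Labels in order: BAABABAABBBA  (n_A = 6, n_B = 6)
Step 2: Count runs R = 8.
Step 3: Under H0 (random ordering), E[R] = 2*n_A*n_B/(n_A+n_B) + 1 = 2*6*6/12 + 1 = 7.0000.
        Var[R] = 2*n_A*n_B*(2*n_A*n_B - n_A - n_B) / ((n_A+n_B)^2 * (n_A+n_B-1)) = 4320/1584 = 2.7273.
        SD[R] = 1.6514.
Step 4: Continuity-corrected z = (R - 0.5 - E[R]) / SD[R] = (8 - 0.5 - 7.0000) / 1.6514 = 0.3028.
Step 5: Two-sided p-value via normal approximation = 2*(1 - Phi(|z|)) = 0.762069.
Step 6: alpha = 0.05. fail to reject H0.

R = 8, z = 0.3028, p = 0.762069, fail to reject H0.


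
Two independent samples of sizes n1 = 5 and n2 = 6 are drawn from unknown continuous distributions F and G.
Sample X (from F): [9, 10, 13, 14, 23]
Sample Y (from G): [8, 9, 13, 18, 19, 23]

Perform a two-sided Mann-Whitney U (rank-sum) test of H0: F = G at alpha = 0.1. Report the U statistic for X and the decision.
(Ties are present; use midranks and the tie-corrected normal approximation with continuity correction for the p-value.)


Step 1: Combine and sort all 11 observations; assign midranks.
sorted (value, group): (8,Y), (9,X), (9,Y), (10,X), (13,X), (13,Y), (14,X), (18,Y), (19,Y), (23,X), (23,Y)
ranks: 8->1, 9->2.5, 9->2.5, 10->4, 13->5.5, 13->5.5, 14->7, 18->8, 19->9, 23->10.5, 23->10.5
Step 2: Rank sum for X: R1 = 2.5 + 4 + 5.5 + 7 + 10.5 = 29.5.
Step 3: U_X = R1 - n1(n1+1)/2 = 29.5 - 5*6/2 = 29.5 - 15 = 14.5.
       U_Y = n1*n2 - U_X = 30 - 14.5 = 15.5.
Step 4: Ties are present, so use the tie-corrected normal approximation (with continuity correction) for the p-value.
Step 5: p-value = 1.000000; compare to alpha = 0.1. fail to reject H0.

U_X = 14.5, p = 1.000000, fail to reject H0 at alpha = 0.1.


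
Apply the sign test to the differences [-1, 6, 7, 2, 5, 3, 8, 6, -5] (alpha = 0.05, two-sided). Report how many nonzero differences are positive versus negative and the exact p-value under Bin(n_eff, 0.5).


Step 1: Discard zero differences. Original n = 9; n_eff = number of nonzero differences = 9.
Nonzero differences (with sign): -1, +6, +7, +2, +5, +3, +8, +6, -5
Step 2: Count signs: positive = 7, negative = 2.
Step 3: Under H0: P(positive) = 0.5, so the number of positives S ~ Bin(9, 0.5).
Step 4: Two-sided exact p-value = sum of Bin(9,0.5) probabilities at or below the observed probability = 0.179688.
Step 5: alpha = 0.05. fail to reject H0.

n_eff = 9, pos = 7, neg = 2, p = 0.179688, fail to reject H0.


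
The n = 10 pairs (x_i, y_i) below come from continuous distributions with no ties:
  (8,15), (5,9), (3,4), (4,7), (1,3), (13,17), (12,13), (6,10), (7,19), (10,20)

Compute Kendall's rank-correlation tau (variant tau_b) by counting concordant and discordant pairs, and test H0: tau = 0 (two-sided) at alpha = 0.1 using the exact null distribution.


Step 1: Enumerate the 45 unordered pairs (i,j) with i<j and classify each by sign(x_j-x_i) * sign(y_j-y_i).
  (1,2):dx=-3,dy=-6->C; (1,3):dx=-5,dy=-11->C; (1,4):dx=-4,dy=-8->C; (1,5):dx=-7,dy=-12->C
  (1,6):dx=+5,dy=+2->C; (1,7):dx=+4,dy=-2->D; (1,8):dx=-2,dy=-5->C; (1,9):dx=-1,dy=+4->D
  (1,10):dx=+2,dy=+5->C; (2,3):dx=-2,dy=-5->C; (2,4):dx=-1,dy=-2->C; (2,5):dx=-4,dy=-6->C
  (2,6):dx=+8,dy=+8->C; (2,7):dx=+7,dy=+4->C; (2,8):dx=+1,dy=+1->C; (2,9):dx=+2,dy=+10->C
  (2,10):dx=+5,dy=+11->C; (3,4):dx=+1,dy=+3->C; (3,5):dx=-2,dy=-1->C; (3,6):dx=+10,dy=+13->C
  (3,7):dx=+9,dy=+9->C; (3,8):dx=+3,dy=+6->C; (3,9):dx=+4,dy=+15->C; (3,10):dx=+7,dy=+16->C
  (4,5):dx=-3,dy=-4->C; (4,6):dx=+9,dy=+10->C; (4,7):dx=+8,dy=+6->C; (4,8):dx=+2,dy=+3->C
  (4,9):dx=+3,dy=+12->C; (4,10):dx=+6,dy=+13->C; (5,6):dx=+12,dy=+14->C; (5,7):dx=+11,dy=+10->C
  (5,8):dx=+5,dy=+7->C; (5,9):dx=+6,dy=+16->C; (5,10):dx=+9,dy=+17->C; (6,7):dx=-1,dy=-4->C
  (6,8):dx=-7,dy=-7->C; (6,9):dx=-6,dy=+2->D; (6,10):dx=-3,dy=+3->D; (7,8):dx=-6,dy=-3->C
  (7,9):dx=-5,dy=+6->D; (7,10):dx=-2,dy=+7->D; (8,9):dx=+1,dy=+9->C; (8,10):dx=+4,dy=+10->C
  (9,10):dx=+3,dy=+1->C
Step 2: C = 39, D = 6, total pairs = 45.
Step 3: tau = (C - D)/(n(n-1)/2) = (39 - 6)/45 = 0.733333.
Step 4: Exact two-sided p-value (enumerate n! = 3628800 permutations of y under H0): p = 0.002213.
Step 5: alpha = 0.1. reject H0.

tau_b = 0.7333 (C=39, D=6), p = 0.002213, reject H0.


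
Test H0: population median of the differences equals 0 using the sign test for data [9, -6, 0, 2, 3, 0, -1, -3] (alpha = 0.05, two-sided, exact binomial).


Step 1: Discard zero differences. Original n = 8; n_eff = number of nonzero differences = 6.
Nonzero differences (with sign): +9, -6, +2, +3, -1, -3
Step 2: Count signs: positive = 3, negative = 3.
Step 3: Under H0: P(positive) = 0.5, so the number of positives S ~ Bin(6, 0.5).
Step 4: Two-sided exact p-value = sum of Bin(6,0.5) probabilities at or below the observed probability = 1.000000.
Step 5: alpha = 0.05. fail to reject H0.

n_eff = 6, pos = 3, neg = 3, p = 1.000000, fail to reject H0.


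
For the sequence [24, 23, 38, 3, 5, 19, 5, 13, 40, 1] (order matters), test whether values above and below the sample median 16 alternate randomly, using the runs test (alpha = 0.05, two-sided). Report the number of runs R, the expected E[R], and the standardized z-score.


Step 1: Compute median = 16; label A = above, B = below.
Labels in order: AAABBABBAB  (n_A = 5, n_B = 5)
Step 2: Count runs R = 6.
Step 3: Under H0 (random ordering), E[R] = 2*n_A*n_B/(n_A+n_B) + 1 = 2*5*5/10 + 1 = 6.0000.
        Var[R] = 2*n_A*n_B*(2*n_A*n_B - n_A - n_B) / ((n_A+n_B)^2 * (n_A+n_B-1)) = 2000/900 = 2.2222.
        SD[R] = 1.4907.
Step 4: R = E[R], so z = 0 with no continuity correction.
Step 5: Two-sided p-value via normal approximation = 2*(1 - Phi(|z|)) = 1.000000.
Step 6: alpha = 0.05. fail to reject H0.

R = 6, z = 0.0000, p = 1.000000, fail to reject H0.


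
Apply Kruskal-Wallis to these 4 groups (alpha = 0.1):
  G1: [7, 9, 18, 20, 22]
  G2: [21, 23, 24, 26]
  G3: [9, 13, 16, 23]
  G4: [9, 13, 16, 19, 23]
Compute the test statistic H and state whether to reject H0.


Step 1: Combine all N = 18 observations and assign midranks.
sorted (value, group, rank): (7,G1,1), (9,G1,3), (9,G3,3), (9,G4,3), (13,G3,5.5), (13,G4,5.5), (16,G3,7.5), (16,G4,7.5), (18,G1,9), (19,G4,10), (20,G1,11), (21,G2,12), (22,G1,13), (23,G2,15), (23,G3,15), (23,G4,15), (24,G2,17), (26,G2,18)
Step 2: Sum ranks within each group.
R_1 = 37 (n_1 = 5)
R_2 = 62 (n_2 = 4)
R_3 = 31 (n_3 = 4)
R_4 = 41 (n_4 = 5)
Step 3: H = 12/(N(N+1)) * sum(R_i^2/n_i) - 3(N+1)
     = 12/(18*19) * (37^2/5 + 62^2/4 + 31^2/4 + 41^2/5) - 3*19
     = 0.035088 * 1811.25 - 57
     = 6.552632.
Step 4: Ties present; correction factor C = 1 - 60/(18^3 - 18) = 0.989680. Corrected H = 6.552632 / 0.989680 = 6.620959.
Step 5: Under H0, H ~ chi^2(3); p-value = 0.085012.
Step 6: alpha = 0.1. reject H0.

H = 6.6210, df = 3, p = 0.085012, reject H0.


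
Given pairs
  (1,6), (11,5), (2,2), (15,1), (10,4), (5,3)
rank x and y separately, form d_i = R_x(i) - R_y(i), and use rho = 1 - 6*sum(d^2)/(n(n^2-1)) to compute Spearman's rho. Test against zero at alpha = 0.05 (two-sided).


Step 1: Rank x and y separately (midranks; no ties here).
rank(x): 1->1, 11->5, 2->2, 15->6, 10->4, 5->3
rank(y): 6->6, 5->5, 2->2, 1->1, 4->4, 3->3
Step 2: d_i = R_x(i) - R_y(i); compute d_i^2.
  (1-6)^2=25, (5-5)^2=0, (2-2)^2=0, (6-1)^2=25, (4-4)^2=0, (3-3)^2=0
sum(d^2) = 50.
Step 3: rho = 1 - 6*50 / (6*(6^2 - 1)) = 1 - 300/210 = -0.428571.
Step 4: Under H0, t = rho * sqrt((n-2)/(1-rho^2)) = -0.9487 ~ t(4).
Step 5: Two-sided p-value from the t-distribution with 4 df = 0.396501.
Step 6: alpha = 0.05. fail to reject H0.

rho = -0.4286, p = 0.396501, fail to reject H0 at alpha = 0.05.


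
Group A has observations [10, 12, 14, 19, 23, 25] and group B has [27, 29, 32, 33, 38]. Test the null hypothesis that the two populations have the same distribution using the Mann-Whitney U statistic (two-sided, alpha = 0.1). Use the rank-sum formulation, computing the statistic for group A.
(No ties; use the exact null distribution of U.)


Step 1: Combine and sort all 11 observations; assign midranks.
sorted (value, group): (10,X), (12,X), (14,X), (19,X), (23,X), (25,X), (27,Y), (29,Y), (32,Y), (33,Y), (38,Y)
ranks: 10->1, 12->2, 14->3, 19->4, 23->5, 25->6, 27->7, 29->8, 32->9, 33->10, 38->11
Step 2: Rank sum for X: R1 = 1 + 2 + 3 + 4 + 5 + 6 = 21.
Step 3: U_X = R1 - n1(n1+1)/2 = 21 - 6*7/2 = 21 - 21 = 0.
       U_Y = n1*n2 - U_X = 30 - 0 = 30.
Step 4: No ties, so the exact null distribution of U (based on enumerating the C(11,6) = 462 equally likely rank assignments) gives the two-sided p-value.
Step 5: p-value = 0.004329; compare to alpha = 0.1. reject H0.

U_X = 0, p = 0.004329, reject H0 at alpha = 0.1.


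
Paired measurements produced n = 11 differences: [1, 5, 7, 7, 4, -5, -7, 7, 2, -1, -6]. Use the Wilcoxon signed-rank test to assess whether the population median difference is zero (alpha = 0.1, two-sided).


Step 1: Drop any zero differences (none here) and take |d_i|.
|d| = [1, 5, 7, 7, 4, 5, 7, 7, 2, 1, 6]
Step 2: Midrank |d_i| (ties get averaged ranks).
ranks: |1|->1.5, |5|->5.5, |7|->9.5, |7|->9.5, |4|->4, |5|->5.5, |7|->9.5, |7|->9.5, |2|->3, |1|->1.5, |6|->7
Step 3: Attach original signs; sum ranks with positive sign and with negative sign.
W+ = 1.5 + 5.5 + 9.5 + 9.5 + 4 + 9.5 + 3 = 42.5
W- = 5.5 + 9.5 + 1.5 + 7 = 23.5
(Check: W+ + W- = 66 should equal n(n+1)/2 = 66.)
Step 4: Test statistic W = min(W+, W-) = 23.5.
Step 5: Ties in |d|, so use the tie-corrected normal approximation.
        E[W] = n(n+1)/4 = 11*12/4 = 33.
        Tie groups: |d|=1 (t=2), |d|=5 (t=2), |d|=7 (t=4); sum(t^3 - t) = 72.
        Var[W] = n(n+1)(2n+1)/24 - sum(t^3-t)/48 = 3036/24 - 72/48 = 125.
        z = (W - E[W]) / sqrt(Var[W]) = (23.5 - 33) / 11.1803 = -0.8497.
        Two-sided p = 2*Phi(z) = 0.395489.
Step 6: alpha = 0.1. fail to reject H0.

W+ = 42.5, W- = 23.5, W = min = 23.5, p = 0.395489, fail to reject H0.


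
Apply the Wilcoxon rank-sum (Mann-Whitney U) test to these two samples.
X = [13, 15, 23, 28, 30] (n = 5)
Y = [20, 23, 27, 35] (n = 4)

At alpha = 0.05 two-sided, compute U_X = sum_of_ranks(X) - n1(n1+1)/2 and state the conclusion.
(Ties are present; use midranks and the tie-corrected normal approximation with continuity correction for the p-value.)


Step 1: Combine and sort all 9 observations; assign midranks.
sorted (value, group): (13,X), (15,X), (20,Y), (23,X), (23,Y), (27,Y), (28,X), (30,X), (35,Y)
ranks: 13->1, 15->2, 20->3, 23->4.5, 23->4.5, 27->6, 28->7, 30->8, 35->9
Step 2: Rank sum for X: R1 = 1 + 2 + 4.5 + 7 + 8 = 22.5.
Step 3: U_X = R1 - n1(n1+1)/2 = 22.5 - 5*6/2 = 22.5 - 15 = 7.5.
       U_Y = n1*n2 - U_X = 20 - 7.5 = 12.5.
Step 4: Ties are present, so use the tie-corrected normal approximation (with continuity correction) for the p-value.
Step 5: p-value = 0.622753; compare to alpha = 0.05. fail to reject H0.

U_X = 7.5, p = 0.622753, fail to reject H0 at alpha = 0.05.


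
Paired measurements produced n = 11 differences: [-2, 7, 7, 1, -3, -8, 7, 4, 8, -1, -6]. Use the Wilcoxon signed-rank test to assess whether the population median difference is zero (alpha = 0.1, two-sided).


Step 1: Drop any zero differences (none here) and take |d_i|.
|d| = [2, 7, 7, 1, 3, 8, 7, 4, 8, 1, 6]
Step 2: Midrank |d_i| (ties get averaged ranks).
ranks: |2|->3, |7|->8, |7|->8, |1|->1.5, |3|->4, |8|->10.5, |7|->8, |4|->5, |8|->10.5, |1|->1.5, |6|->6
Step 3: Attach original signs; sum ranks with positive sign and with negative sign.
W+ = 8 + 8 + 1.5 + 8 + 5 + 10.5 = 41
W- = 3 + 4 + 10.5 + 1.5 + 6 = 25
(Check: W+ + W- = 66 should equal n(n+1)/2 = 66.)
Step 4: Test statistic W = min(W+, W-) = 25.
Step 5: Ties in |d|, so use the tie-corrected normal approximation.
        E[W] = n(n+1)/4 = 11*12/4 = 33.
        Tie groups: |d|=1 (t=2), |d|=7 (t=3), |d|=8 (t=2); sum(t^3 - t) = 36.
        Var[W] = n(n+1)(2n+1)/24 - sum(t^3-t)/48 = 3036/24 - 36/48 = 125.75.
        z = (W - E[W]) / sqrt(Var[W]) = (25 - 33) / 11.2138 = -0.7134.
        Two-sided p = 2*Phi(z) = 0.475595.
Step 6: alpha = 0.1. fail to reject H0.

W+ = 41, W- = 25, W = min = 25, p = 0.475595, fail to reject H0.


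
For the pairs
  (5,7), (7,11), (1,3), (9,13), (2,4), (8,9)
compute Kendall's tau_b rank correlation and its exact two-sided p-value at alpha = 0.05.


Step 1: Enumerate the 15 unordered pairs (i,j) with i<j and classify each by sign(x_j-x_i) * sign(y_j-y_i).
  (1,2):dx=+2,dy=+4->C; (1,3):dx=-4,dy=-4->C; (1,4):dx=+4,dy=+6->C; (1,5):dx=-3,dy=-3->C
  (1,6):dx=+3,dy=+2->C; (2,3):dx=-6,dy=-8->C; (2,4):dx=+2,dy=+2->C; (2,5):dx=-5,dy=-7->C
  (2,6):dx=+1,dy=-2->D; (3,4):dx=+8,dy=+10->C; (3,5):dx=+1,dy=+1->C; (3,6):dx=+7,dy=+6->C
  (4,5):dx=-7,dy=-9->C; (4,6):dx=-1,dy=-4->C; (5,6):dx=+6,dy=+5->C
Step 2: C = 14, D = 1, total pairs = 15.
Step 3: tau = (C - D)/(n(n-1)/2) = (14 - 1)/15 = 0.866667.
Step 4: Exact two-sided p-value (enumerate n! = 720 permutations of y under H0): p = 0.016667.
Step 5: alpha = 0.05. reject H0.

tau_b = 0.8667 (C=14, D=1), p = 0.016667, reject H0.


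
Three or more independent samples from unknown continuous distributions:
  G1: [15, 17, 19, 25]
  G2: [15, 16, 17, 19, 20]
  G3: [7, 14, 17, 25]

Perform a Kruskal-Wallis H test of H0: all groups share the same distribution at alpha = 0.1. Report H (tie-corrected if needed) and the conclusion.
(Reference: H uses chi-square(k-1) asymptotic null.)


Step 1: Combine all N = 13 observations and assign midranks.
sorted (value, group, rank): (7,G3,1), (14,G3,2), (15,G1,3.5), (15,G2,3.5), (16,G2,5), (17,G1,7), (17,G2,7), (17,G3,7), (19,G1,9.5), (19,G2,9.5), (20,G2,11), (25,G1,12.5), (25,G3,12.5)
Step 2: Sum ranks within each group.
R_1 = 32.5 (n_1 = 4)
R_2 = 36 (n_2 = 5)
R_3 = 22.5 (n_3 = 4)
Step 3: H = 12/(N(N+1)) * sum(R_i^2/n_i) - 3(N+1)
     = 12/(13*14) * (32.5^2/4 + 36^2/5 + 22.5^2/4) - 3*14
     = 0.065934 * 649.825 - 42
     = 0.845604.
Step 4: Ties present; correction factor C = 1 - 42/(13^3 - 13) = 0.980769. Corrected H = 0.845604 / 0.980769 = 0.862185.
Step 5: Under H0, H ~ chi^2(2); p-value = 0.649799.
Step 6: alpha = 0.1. fail to reject H0.

H = 0.8622, df = 2, p = 0.649799, fail to reject H0.


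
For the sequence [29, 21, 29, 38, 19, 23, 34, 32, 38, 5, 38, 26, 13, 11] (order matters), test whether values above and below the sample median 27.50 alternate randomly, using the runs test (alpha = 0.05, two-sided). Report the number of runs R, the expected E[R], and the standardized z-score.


Step 1: Compute median = 27.50; label A = above, B = below.
Labels in order: ABAABBAAABABBB  (n_A = 7, n_B = 7)
Step 2: Count runs R = 8.
Step 3: Under H0 (random ordering), E[R] = 2*n_A*n_B/(n_A+n_B) + 1 = 2*7*7/14 + 1 = 8.0000.
        Var[R] = 2*n_A*n_B*(2*n_A*n_B - n_A - n_B) / ((n_A+n_B)^2 * (n_A+n_B-1)) = 8232/2548 = 3.2308.
        SD[R] = 1.7974.
Step 4: R = E[R], so z = 0 with no continuity correction.
Step 5: Two-sided p-value via normal approximation = 2*(1 - Phi(|z|)) = 1.000000.
Step 6: alpha = 0.05. fail to reject H0.

R = 8, z = 0.0000, p = 1.000000, fail to reject H0.


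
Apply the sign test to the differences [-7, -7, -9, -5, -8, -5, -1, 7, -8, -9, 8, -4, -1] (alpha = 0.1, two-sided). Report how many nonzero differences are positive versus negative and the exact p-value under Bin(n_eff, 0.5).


Step 1: Discard zero differences. Original n = 13; n_eff = number of nonzero differences = 13.
Nonzero differences (with sign): -7, -7, -9, -5, -8, -5, -1, +7, -8, -9, +8, -4, -1
Step 2: Count signs: positive = 2, negative = 11.
Step 3: Under H0: P(positive) = 0.5, so the number of positives S ~ Bin(13, 0.5).
Step 4: Two-sided exact p-value = sum of Bin(13,0.5) probabilities at or below the observed probability = 0.022461.
Step 5: alpha = 0.1. reject H0.

n_eff = 13, pos = 2, neg = 11, p = 0.022461, reject H0.


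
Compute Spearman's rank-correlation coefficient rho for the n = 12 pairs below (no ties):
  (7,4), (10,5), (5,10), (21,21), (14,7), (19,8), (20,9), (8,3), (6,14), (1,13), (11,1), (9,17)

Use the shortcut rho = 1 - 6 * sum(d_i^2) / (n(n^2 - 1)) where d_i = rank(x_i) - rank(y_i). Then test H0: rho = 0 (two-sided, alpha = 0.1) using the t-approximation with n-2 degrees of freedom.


Step 1: Rank x and y separately (midranks; no ties here).
rank(x): 7->4, 10->7, 5->2, 21->12, 14->9, 19->10, 20->11, 8->5, 6->3, 1->1, 11->8, 9->6
rank(y): 4->3, 5->4, 10->8, 21->12, 7->5, 8->6, 9->7, 3->2, 14->10, 13->9, 1->1, 17->11
Step 2: d_i = R_x(i) - R_y(i); compute d_i^2.
  (4-3)^2=1, (7-4)^2=9, (2-8)^2=36, (12-12)^2=0, (9-5)^2=16, (10-6)^2=16, (11-7)^2=16, (5-2)^2=9, (3-10)^2=49, (1-9)^2=64, (8-1)^2=49, (6-11)^2=25
sum(d^2) = 290.
Step 3: rho = 1 - 6*290 / (12*(12^2 - 1)) = 1 - 1740/1716 = -0.013986.
Step 4: Under H0, t = rho * sqrt((n-2)/(1-rho^2)) = -0.0442 ~ t(10).
Step 5: Two-sided p-value from the t-distribution with 10 df = 0.965590.
Step 6: alpha = 0.1. fail to reject H0.

rho = -0.0140, p = 0.965590, fail to reject H0 at alpha = 0.1.


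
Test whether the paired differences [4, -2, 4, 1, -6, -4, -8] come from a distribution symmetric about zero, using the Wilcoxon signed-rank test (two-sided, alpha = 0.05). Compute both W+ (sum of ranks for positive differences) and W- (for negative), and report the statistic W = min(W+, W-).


Step 1: Drop any zero differences (none here) and take |d_i|.
|d| = [4, 2, 4, 1, 6, 4, 8]
Step 2: Midrank |d_i| (ties get averaged ranks).
ranks: |4|->4, |2|->2, |4|->4, |1|->1, |6|->6, |4|->4, |8|->7
Step 3: Attach original signs; sum ranks with positive sign and with negative sign.
W+ = 4 + 4 + 1 = 9
W- = 2 + 6 + 4 + 7 = 19
(Check: W+ + W- = 28 should equal n(n+1)/2 = 28.)
Step 4: Test statistic W = min(W+, W-) = 9.
Step 5: Ties in |d|, so use the tie-corrected normal approximation.
        E[W] = n(n+1)/4 = 7*8/4 = 14.
        Tie groups: |d|=4 (t=3); sum(t^3 - t) = 24.
        Var[W] = n(n+1)(2n+1)/24 - sum(t^3-t)/48 = 840/24 - 24/48 = 34.5.
        z = (W - E[W]) / sqrt(Var[W]) = (9 - 14) / 5.8737 = -0.8513.
        Two-sided p = 2*Phi(z) = 0.394627.
Step 6: alpha = 0.05. fail to reject H0.

W+ = 9, W- = 19, W = min = 9, p = 0.394627, fail to reject H0.


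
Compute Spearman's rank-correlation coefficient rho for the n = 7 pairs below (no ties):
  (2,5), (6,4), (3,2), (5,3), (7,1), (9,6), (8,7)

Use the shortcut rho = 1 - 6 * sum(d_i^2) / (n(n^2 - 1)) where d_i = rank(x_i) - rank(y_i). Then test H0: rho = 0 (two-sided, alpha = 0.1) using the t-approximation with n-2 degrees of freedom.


Step 1: Rank x and y separately (midranks; no ties here).
rank(x): 2->1, 6->4, 3->2, 5->3, 7->5, 9->7, 8->6
rank(y): 5->5, 4->4, 2->2, 3->3, 1->1, 6->6, 7->7
Step 2: d_i = R_x(i) - R_y(i); compute d_i^2.
  (1-5)^2=16, (4-4)^2=0, (2-2)^2=0, (3-3)^2=0, (5-1)^2=16, (7-6)^2=1, (6-7)^2=1
sum(d^2) = 34.
Step 3: rho = 1 - 6*34 / (7*(7^2 - 1)) = 1 - 204/336 = 0.392857.
Step 4: Under H0, t = rho * sqrt((n-2)/(1-rho^2)) = 0.9553 ~ t(5).
Step 5: Two-sided p-value from the t-distribution with 5 df = 0.383317.
Step 6: alpha = 0.1. fail to reject H0.

rho = 0.3929, p = 0.383317, fail to reject H0 at alpha = 0.1.


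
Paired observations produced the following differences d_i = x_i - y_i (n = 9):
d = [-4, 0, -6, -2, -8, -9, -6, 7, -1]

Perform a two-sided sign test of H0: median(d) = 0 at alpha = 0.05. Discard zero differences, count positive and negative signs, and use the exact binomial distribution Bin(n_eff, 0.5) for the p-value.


Step 1: Discard zero differences. Original n = 9; n_eff = number of nonzero differences = 8.
Nonzero differences (with sign): -4, -6, -2, -8, -9, -6, +7, -1
Step 2: Count signs: positive = 1, negative = 7.
Step 3: Under H0: P(positive) = 0.5, so the number of positives S ~ Bin(8, 0.5).
Step 4: Two-sided exact p-value = sum of Bin(8,0.5) probabilities at or below the observed probability = 0.070312.
Step 5: alpha = 0.05. fail to reject H0.

n_eff = 8, pos = 1, neg = 7, p = 0.070312, fail to reject H0.


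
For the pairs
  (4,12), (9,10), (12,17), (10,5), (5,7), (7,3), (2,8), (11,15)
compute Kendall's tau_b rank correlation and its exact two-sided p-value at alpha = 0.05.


Step 1: Enumerate the 28 unordered pairs (i,j) with i<j and classify each by sign(x_j-x_i) * sign(y_j-y_i).
  (1,2):dx=+5,dy=-2->D; (1,3):dx=+8,dy=+5->C; (1,4):dx=+6,dy=-7->D; (1,5):dx=+1,dy=-5->D
  (1,6):dx=+3,dy=-9->D; (1,7):dx=-2,dy=-4->C; (1,8):dx=+7,dy=+3->C; (2,3):dx=+3,dy=+7->C
  (2,4):dx=+1,dy=-5->D; (2,5):dx=-4,dy=-3->C; (2,6):dx=-2,dy=-7->C; (2,7):dx=-7,dy=-2->C
  (2,8):dx=+2,dy=+5->C; (3,4):dx=-2,dy=-12->C; (3,5):dx=-7,dy=-10->C; (3,6):dx=-5,dy=-14->C
  (3,7):dx=-10,dy=-9->C; (3,8):dx=-1,dy=-2->C; (4,5):dx=-5,dy=+2->D; (4,6):dx=-3,dy=-2->C
  (4,7):dx=-8,dy=+3->D; (4,8):dx=+1,dy=+10->C; (5,6):dx=+2,dy=-4->D; (5,7):dx=-3,dy=+1->D
  (5,8):dx=+6,dy=+8->C; (6,7):dx=-5,dy=+5->D; (6,8):dx=+4,dy=+12->C; (7,8):dx=+9,dy=+7->C
Step 2: C = 18, D = 10, total pairs = 28.
Step 3: tau = (C - D)/(n(n-1)/2) = (18 - 10)/28 = 0.285714.
Step 4: Exact two-sided p-value (enumerate n! = 40320 permutations of y under H0): p = 0.398760.
Step 5: alpha = 0.05. fail to reject H0.

tau_b = 0.2857 (C=18, D=10), p = 0.398760, fail to reject H0.


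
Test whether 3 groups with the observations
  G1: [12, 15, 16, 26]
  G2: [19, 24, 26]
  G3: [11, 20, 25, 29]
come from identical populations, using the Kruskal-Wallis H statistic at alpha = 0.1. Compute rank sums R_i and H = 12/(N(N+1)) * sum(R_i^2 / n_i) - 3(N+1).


Step 1: Combine all N = 11 observations and assign midranks.
sorted (value, group, rank): (11,G3,1), (12,G1,2), (15,G1,3), (16,G1,4), (19,G2,5), (20,G3,6), (24,G2,7), (25,G3,8), (26,G1,9.5), (26,G2,9.5), (29,G3,11)
Step 2: Sum ranks within each group.
R_1 = 18.5 (n_1 = 4)
R_2 = 21.5 (n_2 = 3)
R_3 = 26 (n_3 = 4)
Step 3: H = 12/(N(N+1)) * sum(R_i^2/n_i) - 3(N+1)
     = 12/(11*12) * (18.5^2/4 + 21.5^2/3 + 26^2/4) - 3*12
     = 0.090909 * 408.646 - 36
     = 1.149621.
Step 4: Ties present; correction factor C = 1 - 6/(11^3 - 11) = 0.995455. Corrected H = 1.149621 / 0.995455 = 1.154871.
Step 5: Under H0, H ~ chi^2(2); p-value = 0.561336.
Step 6: alpha = 0.1. fail to reject H0.

H = 1.1549, df = 2, p = 0.561336, fail to reject H0.


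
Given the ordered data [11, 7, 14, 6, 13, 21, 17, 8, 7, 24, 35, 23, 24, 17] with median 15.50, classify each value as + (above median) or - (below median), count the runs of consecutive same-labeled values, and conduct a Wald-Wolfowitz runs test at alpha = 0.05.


Step 1: Compute median = 15.50; label A = above, B = below.
Labels in order: BBBBBAABBAAAAA  (n_A = 7, n_B = 7)
Step 2: Count runs R = 4.
Step 3: Under H0 (random ordering), E[R] = 2*n_A*n_B/(n_A+n_B) + 1 = 2*7*7/14 + 1 = 8.0000.
        Var[R] = 2*n_A*n_B*(2*n_A*n_B - n_A - n_B) / ((n_A+n_B)^2 * (n_A+n_B-1)) = 8232/2548 = 3.2308.
        SD[R] = 1.7974.
Step 4: Continuity-corrected z = (R + 0.5 - E[R]) / SD[R] = (4 + 0.5 - 8.0000) / 1.7974 = -1.9472.
Step 5: Two-sided p-value via normal approximation = 2*(1 - Phi(|z|)) = 0.051508.
Step 6: alpha = 0.05. fail to reject H0.

R = 4, z = -1.9472, p = 0.051508, fail to reject H0.


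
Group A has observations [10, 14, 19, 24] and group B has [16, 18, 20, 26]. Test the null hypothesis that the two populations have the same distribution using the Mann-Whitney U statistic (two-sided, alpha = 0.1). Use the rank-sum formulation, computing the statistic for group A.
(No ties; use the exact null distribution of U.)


Step 1: Combine and sort all 8 observations; assign midranks.
sorted (value, group): (10,X), (14,X), (16,Y), (18,Y), (19,X), (20,Y), (24,X), (26,Y)
ranks: 10->1, 14->2, 16->3, 18->4, 19->5, 20->6, 24->7, 26->8
Step 2: Rank sum for X: R1 = 1 + 2 + 5 + 7 = 15.
Step 3: U_X = R1 - n1(n1+1)/2 = 15 - 4*5/2 = 15 - 10 = 5.
       U_Y = n1*n2 - U_X = 16 - 5 = 11.
Step 4: No ties, so the exact null distribution of U (based on enumerating the C(8,4) = 70 equally likely rank assignments) gives the two-sided p-value.
Step 5: p-value = 0.485714; compare to alpha = 0.1. fail to reject H0.

U_X = 5, p = 0.485714, fail to reject H0 at alpha = 0.1.


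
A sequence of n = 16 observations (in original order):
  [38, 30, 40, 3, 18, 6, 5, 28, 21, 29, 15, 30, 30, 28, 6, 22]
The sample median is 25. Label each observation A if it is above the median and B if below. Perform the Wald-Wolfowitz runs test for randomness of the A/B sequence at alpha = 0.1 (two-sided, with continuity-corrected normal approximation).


Step 1: Compute median = 25; label A = above, B = below.
Labels in order: AAABBBBABABAAABB  (n_A = 8, n_B = 8)
Step 2: Count runs R = 8.
Step 3: Under H0 (random ordering), E[R] = 2*n_A*n_B/(n_A+n_B) + 1 = 2*8*8/16 + 1 = 9.0000.
        Var[R] = 2*n_A*n_B*(2*n_A*n_B - n_A - n_B) / ((n_A+n_B)^2 * (n_A+n_B-1)) = 14336/3840 = 3.7333.
        SD[R] = 1.9322.
Step 4: Continuity-corrected z = (R + 0.5 - E[R]) / SD[R] = (8 + 0.5 - 9.0000) / 1.9322 = -0.2588.
Step 5: Two-sided p-value via normal approximation = 2*(1 - Phi(|z|)) = 0.795809.
Step 6: alpha = 0.1. fail to reject H0.

R = 8, z = -0.2588, p = 0.795809, fail to reject H0.


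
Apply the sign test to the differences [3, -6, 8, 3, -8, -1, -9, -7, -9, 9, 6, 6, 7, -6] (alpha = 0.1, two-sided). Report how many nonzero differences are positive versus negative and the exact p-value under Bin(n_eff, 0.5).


Step 1: Discard zero differences. Original n = 14; n_eff = number of nonzero differences = 14.
Nonzero differences (with sign): +3, -6, +8, +3, -8, -1, -9, -7, -9, +9, +6, +6, +7, -6
Step 2: Count signs: positive = 7, negative = 7.
Step 3: Under H0: P(positive) = 0.5, so the number of positives S ~ Bin(14, 0.5).
Step 4: Two-sided exact p-value = sum of Bin(14,0.5) probabilities at or below the observed probability = 1.000000.
Step 5: alpha = 0.1. fail to reject H0.

n_eff = 14, pos = 7, neg = 7, p = 1.000000, fail to reject H0.


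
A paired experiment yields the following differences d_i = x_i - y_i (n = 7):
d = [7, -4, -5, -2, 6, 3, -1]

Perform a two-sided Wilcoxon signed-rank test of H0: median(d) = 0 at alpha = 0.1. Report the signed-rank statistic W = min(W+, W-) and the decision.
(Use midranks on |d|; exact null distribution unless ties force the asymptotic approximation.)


Step 1: Drop any zero differences (none here) and take |d_i|.
|d| = [7, 4, 5, 2, 6, 3, 1]
Step 2: Midrank |d_i| (ties get averaged ranks).
ranks: |7|->7, |4|->4, |5|->5, |2|->2, |6|->6, |3|->3, |1|->1
Step 3: Attach original signs; sum ranks with positive sign and with negative sign.
W+ = 7 + 6 + 3 = 16
W- = 4 + 5 + 2 + 1 = 12
(Check: W+ + W- = 28 should equal n(n+1)/2 = 28.)
Step 4: Test statistic W = min(W+, W-) = 12.
Step 5: No ties, so the exact null distribution over the 2^7 = 128 sign assignments gives the two-sided p-value = 0.812500.
Step 6: alpha = 0.1. fail to reject H0.

W+ = 16, W- = 12, W = min = 12, p = 0.812500, fail to reject H0.


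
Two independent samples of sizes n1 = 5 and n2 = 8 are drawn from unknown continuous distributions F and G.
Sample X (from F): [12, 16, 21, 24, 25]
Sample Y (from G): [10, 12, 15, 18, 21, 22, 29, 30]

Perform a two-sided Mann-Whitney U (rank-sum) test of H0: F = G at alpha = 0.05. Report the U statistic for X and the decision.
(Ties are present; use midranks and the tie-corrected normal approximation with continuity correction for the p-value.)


Step 1: Combine and sort all 13 observations; assign midranks.
sorted (value, group): (10,Y), (12,X), (12,Y), (15,Y), (16,X), (18,Y), (21,X), (21,Y), (22,Y), (24,X), (25,X), (29,Y), (30,Y)
ranks: 10->1, 12->2.5, 12->2.5, 15->4, 16->5, 18->6, 21->7.5, 21->7.5, 22->9, 24->10, 25->11, 29->12, 30->13
Step 2: Rank sum for X: R1 = 2.5 + 5 + 7.5 + 10 + 11 = 36.
Step 3: U_X = R1 - n1(n1+1)/2 = 36 - 5*6/2 = 36 - 15 = 21.
       U_Y = n1*n2 - U_X = 40 - 21 = 19.
Step 4: Ties are present, so use the tie-corrected normal approximation (with continuity correction) for the p-value.
Step 5: p-value = 0.941492; compare to alpha = 0.05. fail to reject H0.

U_X = 21, p = 0.941492, fail to reject H0 at alpha = 0.05.


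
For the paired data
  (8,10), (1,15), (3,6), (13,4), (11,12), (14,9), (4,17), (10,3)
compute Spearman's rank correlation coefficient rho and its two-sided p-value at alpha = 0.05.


Step 1: Rank x and y separately (midranks; no ties here).
rank(x): 8->4, 1->1, 3->2, 13->7, 11->6, 14->8, 4->3, 10->5
rank(y): 10->5, 15->7, 6->3, 4->2, 12->6, 9->4, 17->8, 3->1
Step 2: d_i = R_x(i) - R_y(i); compute d_i^2.
  (4-5)^2=1, (1-7)^2=36, (2-3)^2=1, (7-2)^2=25, (6-6)^2=0, (8-4)^2=16, (3-8)^2=25, (5-1)^2=16
sum(d^2) = 120.
Step 3: rho = 1 - 6*120 / (8*(8^2 - 1)) = 1 - 720/504 = -0.428571.
Step 4: Under H0, t = rho * sqrt((n-2)/(1-rho^2)) = -1.1619 ~ t(6).
Step 5: Two-sided p-value from the t-distribution with 6 df = 0.289403.
Step 6: alpha = 0.05. fail to reject H0.

rho = -0.4286, p = 0.289403, fail to reject H0 at alpha = 0.05.


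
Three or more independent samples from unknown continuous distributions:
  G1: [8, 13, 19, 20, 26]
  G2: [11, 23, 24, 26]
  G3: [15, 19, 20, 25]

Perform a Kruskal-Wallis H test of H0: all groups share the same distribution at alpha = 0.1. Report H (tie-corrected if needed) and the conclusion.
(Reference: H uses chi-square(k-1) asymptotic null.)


Step 1: Combine all N = 13 observations and assign midranks.
sorted (value, group, rank): (8,G1,1), (11,G2,2), (13,G1,3), (15,G3,4), (19,G1,5.5), (19,G3,5.5), (20,G1,7.5), (20,G3,7.5), (23,G2,9), (24,G2,10), (25,G3,11), (26,G1,12.5), (26,G2,12.5)
Step 2: Sum ranks within each group.
R_1 = 29.5 (n_1 = 5)
R_2 = 33.5 (n_2 = 4)
R_3 = 28 (n_3 = 4)
Step 3: H = 12/(N(N+1)) * sum(R_i^2/n_i) - 3(N+1)
     = 12/(13*14) * (29.5^2/5 + 33.5^2/4 + 28^2/4) - 3*14
     = 0.065934 * 650.612 - 42
     = 0.897527.
Step 4: Ties present; correction factor C = 1 - 18/(13^3 - 13) = 0.991758. Corrected H = 0.897527 / 0.991758 = 0.904986.
Step 5: Under H0, H ~ chi^2(2); p-value = 0.636040.
Step 6: alpha = 0.1. fail to reject H0.

H = 0.9050, df = 2, p = 0.636040, fail to reject H0.


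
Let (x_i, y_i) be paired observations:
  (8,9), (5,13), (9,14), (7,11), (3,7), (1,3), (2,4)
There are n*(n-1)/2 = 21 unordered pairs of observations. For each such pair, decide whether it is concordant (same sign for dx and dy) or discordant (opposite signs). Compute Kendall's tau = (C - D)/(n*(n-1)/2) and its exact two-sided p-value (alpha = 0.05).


Step 1: Enumerate the 21 unordered pairs (i,j) with i<j and classify each by sign(x_j-x_i) * sign(y_j-y_i).
  (1,2):dx=-3,dy=+4->D; (1,3):dx=+1,dy=+5->C; (1,4):dx=-1,dy=+2->D; (1,5):dx=-5,dy=-2->C
  (1,6):dx=-7,dy=-6->C; (1,7):dx=-6,dy=-5->C; (2,3):dx=+4,dy=+1->C; (2,4):dx=+2,dy=-2->D
  (2,5):dx=-2,dy=-6->C; (2,6):dx=-4,dy=-10->C; (2,7):dx=-3,dy=-9->C; (3,4):dx=-2,dy=-3->C
  (3,5):dx=-6,dy=-7->C; (3,6):dx=-8,dy=-11->C; (3,7):dx=-7,dy=-10->C; (4,5):dx=-4,dy=-4->C
  (4,6):dx=-6,dy=-8->C; (4,7):dx=-5,dy=-7->C; (5,6):dx=-2,dy=-4->C; (5,7):dx=-1,dy=-3->C
  (6,7):dx=+1,dy=+1->C
Step 2: C = 18, D = 3, total pairs = 21.
Step 3: tau = (C - D)/(n(n-1)/2) = (18 - 3)/21 = 0.714286.
Step 4: Exact two-sided p-value (enumerate n! = 5040 permutations of y under H0): p = 0.030159.
Step 5: alpha = 0.05. reject H0.

tau_b = 0.7143 (C=18, D=3), p = 0.030159, reject H0.
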